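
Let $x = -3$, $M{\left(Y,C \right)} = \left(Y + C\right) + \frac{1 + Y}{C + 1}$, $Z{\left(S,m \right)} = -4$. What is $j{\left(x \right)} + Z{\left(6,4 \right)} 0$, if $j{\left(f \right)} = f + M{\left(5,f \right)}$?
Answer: $-4$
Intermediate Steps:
$M{\left(Y,C \right)} = C + Y + \frac{1 + Y}{1 + C}$ ($M{\left(Y,C \right)} = \left(C + Y\right) + \frac{1 + Y}{1 + C} = C + Y + \frac{1 + Y}{1 + C}$)
$j{\left(f \right)} = f + \frac{11 + f^{2} + 6 f}{1 + f}$ ($j{\left(f \right)} = f + \frac{1 + f + f^{2} + 2 \cdot 5 + f 5}{1 + f} = f + \frac{1 + f + f^{2} + 10 + 5 f}{1 + f} = f + \frac{11 + f^{2} + 6 f}{1 + f}$)
$j{\left(x \right)} + Z{\left(6,4 \right)} 0 = \frac{11 + 2 \left(-3\right)^{2} + 7 \left(-3\right)}{1 - 3} - 0 = \frac{11 + 2 \cdot 9 - 21}{-2} + 0 = - \frac{11 + 18 - 21}{2} + 0 = \left(- \frac{1}{2}\right) 8 + 0 = -4 + 0 = -4$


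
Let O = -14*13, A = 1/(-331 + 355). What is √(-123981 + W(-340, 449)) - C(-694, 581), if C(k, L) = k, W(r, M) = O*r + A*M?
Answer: 694 + 5*I*√357594/12 ≈ 694.0 + 249.16*I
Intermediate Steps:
A = 1/24 ≈ 0.041667
O = -182
W(r, M) = -182*r + M/24
√(-123981 + W(-340, 449)) - C(-694, 581) = √(-123981 + (-182*(-340) + (1/24)*449)) - 1*(-694) = √(-123981 + (61880 + 449/24)) + 694 = √(-123981 + 1485569/24) + 694 = √(-1489975/24) + 694 = 5*I*√357594/12 + 694 = 694 + 5*I*√357594/12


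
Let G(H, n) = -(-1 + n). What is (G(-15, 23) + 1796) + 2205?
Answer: 3979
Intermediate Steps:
G(H, n) = 1 - n
(G(-15, 23) + 1796) + 2205 = ((1 - 1*23) + 1796) + 2205 = ((1 - 23) + 1796) + 2205 = (-22 + 1796) + 2205 = 1774 + 2205 = 3979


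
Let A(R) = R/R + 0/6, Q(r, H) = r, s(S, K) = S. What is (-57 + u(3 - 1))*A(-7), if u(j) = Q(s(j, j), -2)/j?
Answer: -56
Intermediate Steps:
u(j) = 1 (u(j) = j/j = 1)
A(R) = 1 (A(R) = 1 + 0*(1/6) = 1 + 0 = 1)
(-57 + u(3 - 1))*A(-7) = (-57 + 1)*1 = -56*1 = -56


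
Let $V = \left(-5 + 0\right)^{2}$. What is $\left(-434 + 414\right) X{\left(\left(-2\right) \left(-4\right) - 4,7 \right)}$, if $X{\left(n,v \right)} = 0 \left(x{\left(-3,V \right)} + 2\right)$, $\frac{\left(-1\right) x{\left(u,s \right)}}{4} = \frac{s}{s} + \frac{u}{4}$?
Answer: $0$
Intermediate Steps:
$V = 25$ ($V = \left(-5\right)^{2} = 25$)
$x{\left(u,s \right)} = -4 - u$ ($x{\left(u,s \right)} = - 4 \left(\frac{s}{s} + \frac{u}{4}\right) = - 4 \left(1 + u \frac{1}{4}\right) = - 4 \left(1 + \frac{u}{4}\right) = -4 - u$)
$X{\left(n,v \right)} = 0$ ($X{\left(n,v \right)} = 0 \left(\left(-4 - -3\right) + 2\right) = 0 \left(\left(-4 + 3\right) + 2\right) = 0 \left(-1 + 2\right) = 0 \cdot 1 = 0$)
$\left(-434 + 414\right) X{\left(\left(-2\right) \left(-4\right) - 4,7 \right)} = \left(-434 + 414\right) 0 = \left(-20\right) 0 = 0$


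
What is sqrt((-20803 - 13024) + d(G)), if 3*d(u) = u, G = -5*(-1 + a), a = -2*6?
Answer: 2*I*sqrt(76062)/3 ≈ 183.86*I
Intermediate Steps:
a = -12
G = 65 (G = -5*(-1 - 12) = -5*(-13) = 65)
d(u) = u/3
sqrt((-20803 - 13024) + d(G)) = sqrt((-20803 - 13024) + (1/3)*65) = sqrt(-33827 + 65/3) = sqrt(-101416/3) = 2*I*sqrt(76062)/3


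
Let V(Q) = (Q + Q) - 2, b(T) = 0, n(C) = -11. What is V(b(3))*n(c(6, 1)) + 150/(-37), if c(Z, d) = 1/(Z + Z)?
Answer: 664/37 ≈ 17.946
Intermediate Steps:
c(Z, d) = 1/(2*Z)
V(Q) = -2 + 2*Q (V(Q) = 2*Q - 2 = -2 + 2*Q)
V(b(3))*n(c(6, 1)) + 150/(-37) = (-2 + 2*0)*(-11) + 150/(-37) = (-2 + 0)*(-11) + 150*(-1/37) = -2*(-11) - 150/37 = 22 - 150/37 = 664/37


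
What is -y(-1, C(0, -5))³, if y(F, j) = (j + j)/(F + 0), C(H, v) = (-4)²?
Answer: 32768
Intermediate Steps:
C(H, v) = 16
y(F, j) = 2*j/F (y(F, j) = (2*j)/F = 2*j/F)
-y(-1, C(0, -5))³ = -(2*16/(-1))³ = -(2*16*(-1))³ = -1*(-32)³ = -1*(-32768) = 32768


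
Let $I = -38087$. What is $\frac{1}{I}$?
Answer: $- \frac{1}{38087} \approx -2.6256 \cdot 10^{-5}$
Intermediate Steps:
$\frac{1}{I} = \frac{1}{-38087} = - \frac{1}{38087}$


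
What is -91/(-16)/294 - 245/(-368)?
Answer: 10589/15456 ≈ 0.68511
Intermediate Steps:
-91/(-16)/294 - 245/(-368) = -91*(-1/16)*(1/294) - 245*(-1/368) = (91/16)*(1/294) + 245/368 = 13/672 + 245/368 = 10589/15456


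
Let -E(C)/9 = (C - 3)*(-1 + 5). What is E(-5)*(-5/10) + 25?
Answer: -119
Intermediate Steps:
E(C) = 108 - 36*C (E(C) = -9*(C - 3)*(-1 + 5) = -9*(-3 + C)*4 = -9*(-12 + 4*C) = 108 - 36*C)
E(-5)*(-5/10) + 25 = (108 - 36*(-5))*(-5/10) + 25 = (108 + 180)*(-5*⅒) + 25 = 288*(-½) + 25 = -144 + 25 = -119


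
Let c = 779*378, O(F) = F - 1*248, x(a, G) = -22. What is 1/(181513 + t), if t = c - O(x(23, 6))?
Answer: 1/476245 ≈ 2.0998e-6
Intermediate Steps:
O(F) = -248 + F (O(F) = F - 248 = -248 + F)
c = 294462
t = 294732 (t = 294462 - (-248 - 22) = 294462 - 1*(-270) = 294462 + 270 = 294732)
1/(181513 + t) = 1/(181513 + 294732) = 1/476245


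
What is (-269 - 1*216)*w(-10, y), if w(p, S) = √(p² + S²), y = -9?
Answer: -485*√181 ≈ -6525.0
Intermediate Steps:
w(p, S) = √(S² + p²)
(-269 - 1*216)*w(-10, y) = (-269 - 1*216)*√((-9)² + (-10)²) = (-269 - 216)*√(81 + 100) = -485*√181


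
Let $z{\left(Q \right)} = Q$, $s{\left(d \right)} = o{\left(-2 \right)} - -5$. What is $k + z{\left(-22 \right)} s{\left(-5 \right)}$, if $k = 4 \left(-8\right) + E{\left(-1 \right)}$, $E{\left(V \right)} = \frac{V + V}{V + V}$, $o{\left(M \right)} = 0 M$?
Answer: $-141$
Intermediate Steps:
$o{\left(M \right)} = 0$
$E{\left(V \right)} = 1$ ($E{\left(V \right)} = \frac{2 V}{2 V} = 2 V \frac{1}{2 V} = 1$)
$s{\left(d \right)} = 5$ ($s{\left(d \right)} = 0 - -5 = 0 + 5 = 5$)
$k = -31$ ($k = 4 \left(-8\right) + 1 = -32 + 1 = -31$)
$k + z{\left(-22 \right)} s{\left(-5 \right)} = -31 - 110 = -141$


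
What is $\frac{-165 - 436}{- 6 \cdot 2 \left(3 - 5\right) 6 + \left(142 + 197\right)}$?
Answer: $- \frac{601}{483} \approx -1.2443$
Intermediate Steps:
$\frac{-165 - 436}{- 6 \cdot 2 \left(3 - 5\right) 6 + \left(142 + 197\right)} = - \frac{601}{- 6 \cdot 2 \left(-2\right) 6 + 339} = - \frac{601}{\left(-6\right) \left(-4\right) 6 + 339} = - \frac{601}{24 \cdot 6 + 339} = - \frac{601}{144 + 339} = - \frac{601}{483}$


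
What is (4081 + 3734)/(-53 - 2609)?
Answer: -7815/2662 ≈ -2.9358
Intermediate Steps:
(4081 + 3734)/(-53 - 2609) = 7815/(-2662) = 7815*(-1/2662) = -7815/2662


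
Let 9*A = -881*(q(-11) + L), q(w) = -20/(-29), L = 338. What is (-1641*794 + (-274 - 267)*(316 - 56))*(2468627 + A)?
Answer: -305881819764170/87 ≈ -3.5159e+12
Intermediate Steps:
q(w) = 20/29 (q(w) = -20*(-1/29) = 20/29)
A = -2884394/87 (A = (-881*(20/29 + 338))/9 = (-881*9822/29)/9 = (⅑)*(-8653182/29) = -2884394/87 ≈ -33154.)
(-1641*794 + (-274 - 267)*(316 - 56))*(2468627 + A) = (-1641*794 + (-274 - 267)*(316 - 56))*(2468627 - 2884394/87) = (-1302954 - 541*260)*(211886155/87) = (-1302954 - 140660)*(211886155/87) = -1443614*211886155/87 = -305881819764170/87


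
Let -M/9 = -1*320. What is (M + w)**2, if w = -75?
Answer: 7868025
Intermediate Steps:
M = 2880 (M = -(-9)*320 = -9*(-320) = 2880)
(M + w)**2 = (2880 - 75)**2 = 2805**2 = 7868025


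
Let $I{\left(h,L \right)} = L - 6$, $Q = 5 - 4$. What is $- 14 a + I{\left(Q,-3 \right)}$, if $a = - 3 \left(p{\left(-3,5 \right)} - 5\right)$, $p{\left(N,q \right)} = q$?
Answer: $-9$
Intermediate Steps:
$Q = 1$
$I{\left(h,L \right)} = -6 + L$ ($I{\left(h,L \right)} = L - 6 = -6 + L$)
$a = 0$ ($a = - 3 \left(5 - 5\right) = \left(-3\right) 0 = 0$)
$- 14 a + I{\left(Q,-3 \right)} = \left(-14\right) 0 - 9 = 0 - 9 = -9$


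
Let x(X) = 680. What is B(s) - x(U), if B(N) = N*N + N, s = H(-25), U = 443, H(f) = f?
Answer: -80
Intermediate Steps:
s = -25
B(N) = N + N**2 (B(N) = N**2 + N = N + N**2)
B(s) - x(U) = -25*(1 - 25) - 1*680 = -25*(-24) - 680 = 600 - 680 = -80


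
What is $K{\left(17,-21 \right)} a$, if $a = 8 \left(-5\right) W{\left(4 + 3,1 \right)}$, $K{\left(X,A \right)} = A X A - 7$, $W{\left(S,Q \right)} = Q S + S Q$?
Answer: $-4194400$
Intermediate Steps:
$W{\left(S,Q \right)} = 2 Q S$ ($W{\left(S,Q \right)} = Q S + Q S = 2 Q S$)
$K{\left(X,A \right)} = -7 + X A^{2}$ ($K{\left(X,A \right)} = X A^{2} - 7 = -7 + X A^{2}$)
$a = -560$ ($a = 8 \left(-5\right) 2 \cdot 1 \left(4 + 3\right) = - 40 \cdot 2 \cdot 1 \cdot 7 = \left(-40\right) 14 = -560$)
$K{\left(17,-21 \right)} a = \left(-7 + 17 \left(-21\right)^{2}\right) \left(-560\right) = \left(-7 + 17 \cdot 441\right) \left(-560\right) = \left(-7 + 7497\right) \left(-560\right) = 7490 \left(-560\right) = -4194400$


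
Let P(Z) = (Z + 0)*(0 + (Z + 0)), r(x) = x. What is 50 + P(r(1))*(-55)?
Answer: -5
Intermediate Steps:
P(Z) = Z² (P(Z) = Z*(0 + Z) = Z*Z = Z²)
50 + P(r(1))*(-55) = 50 + 1²*(-55) = 50 + 1*(-55) = 50 - 55 = -5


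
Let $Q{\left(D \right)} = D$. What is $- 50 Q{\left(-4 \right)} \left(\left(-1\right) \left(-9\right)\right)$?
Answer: $1800$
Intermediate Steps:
$- 50 Q{\left(-4 \right)} \left(\left(-1\right) \left(-9\right)\right) = \left(-50\right) \left(-4\right) \left(\left(-1\right) \left(-9\right)\right) = 200 \cdot 9 = 1800$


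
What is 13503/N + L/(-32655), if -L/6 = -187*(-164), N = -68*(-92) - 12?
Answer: 75708877/9709420 ≈ 7.7975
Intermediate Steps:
N = 6244 (N = 6256 - 12 = 6244)
L = -184008 (L = -(-1122)*(-164) = -6*30668 = -184008)
13503/N + L/(-32655) = 13503/6244 - 184008/(-32655) = 13503*(1/6244) - 184008*(-1/32655) = 1929/892 + 61336/10885 = 75708877/9709420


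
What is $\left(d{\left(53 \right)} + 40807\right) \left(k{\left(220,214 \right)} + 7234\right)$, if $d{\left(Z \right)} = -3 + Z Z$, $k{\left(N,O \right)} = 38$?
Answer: $317153736$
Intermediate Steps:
$d{\left(Z \right)} = -3 + Z^{2}$
$\left(d{\left(53 \right)} + 40807\right) \left(k{\left(220,214 \right)} + 7234\right) = \left(\left(-3 + 53^{2}\right) + 40807\right) \left(38 + 7234\right) = \left(\left(-3 + 2809\right) + 40807\right) 7272 = \left(2806 + 40807\right) 7272 = 43613 \cdot 7272 = 317153736$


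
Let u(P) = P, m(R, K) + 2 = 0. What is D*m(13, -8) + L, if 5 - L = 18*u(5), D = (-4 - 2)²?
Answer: -157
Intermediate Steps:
m(R, K) = -2 (m(R, K) = -2 + 0 = -2)
D = 36 (D = (-6)² = 36)
L = -85 (L = 5 - 18*5 = 5 - 1*90 = 5 - 90 = -85)
D*m(13, -8) + L = 36*(-2) - 85 = -72 - 85 = -157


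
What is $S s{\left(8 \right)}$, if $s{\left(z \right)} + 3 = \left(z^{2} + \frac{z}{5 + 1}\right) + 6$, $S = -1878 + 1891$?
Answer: $\frac{2665}{3} \approx 888.33$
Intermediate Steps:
$S = 13$
$s{\left(z \right)} = 3 + z^{2} + \frac{z}{6}$ ($s{\left(z \right)} = -3 + \left(\left(z^{2} + \frac{z}{5 + 1}\right) + 6\right) = -3 + \left(\left(z^{2} + \frac{z}{6}\right) + 6\right) = -3 + \left(6 + z^{2} + \frac{z}{6}\right) = 3 + z^{2} + \frac{z}{6}$)
$S s{\left(8 \right)} = 13 \left(3 + 8^{2} + \frac{1}{6} \cdot 8\right) = 13 \left(3 + 64 + \frac{4}{3}\right) = 13 \cdot \frac{205}{3} = \frac{2665}{3}$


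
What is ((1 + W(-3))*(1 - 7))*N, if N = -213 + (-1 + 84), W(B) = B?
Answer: -1560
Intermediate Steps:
N = -130 (N = -213 + 83 = -130)
((1 + W(-3))*(1 - 7))*N = ((1 - 3)*(1 - 7))*(-130) = -2*(-6)*(-130) = 12*(-130) = -1560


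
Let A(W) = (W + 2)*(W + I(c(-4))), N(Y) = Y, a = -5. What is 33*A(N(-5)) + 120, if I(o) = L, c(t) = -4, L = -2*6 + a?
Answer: 2298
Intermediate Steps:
L = -17 (L = -2*6 - 5 = -12 - 5 = -17)
I(o) = -17
A(W) = (-17 + W)*(2 + W) (A(W) = (W + 2)*(W - 17) = (2 + W)*(-17 + W) = (-17 + W)*(2 + W))
33*A(N(-5)) + 120 = 33*(-34 + (-5)² - 15*(-5)) + 120 = 33*(-34 + 25 + 75) + 120 = 33*66 + 120 = 2178 + 120 = 2298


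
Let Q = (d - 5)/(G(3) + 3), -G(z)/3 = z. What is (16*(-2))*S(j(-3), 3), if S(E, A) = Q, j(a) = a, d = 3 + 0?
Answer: -32/3 ≈ -10.667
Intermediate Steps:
G(z) = -3*z
d = 3
Q = ⅓ (Q = (3 - 5)/(-3*3 + 3) = -2/(-9 + 3) = -2/(-6) = -2*(-⅙) = ⅓ ≈ 0.33333)
S(E, A) = ⅓
(16*(-2))*S(j(-3), 3) = (16*(-2))*(⅓) = -32*⅓ = -32/3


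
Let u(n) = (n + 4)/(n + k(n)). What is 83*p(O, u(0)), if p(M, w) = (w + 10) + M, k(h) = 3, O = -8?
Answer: 830/3 ≈ 276.67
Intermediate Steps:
u(n) = (4 + n)/(3 + n) (u(n) = (n + 4)/(n + 3) = (4 + n)/(3 + n))
p(M, w) = 10 + M + w (p(M, w) = (10 + w) + M = 10 + M + w)
83*p(O, u(0)) = 83*(10 - 8 + (4 + 0)/(3 + 0)) = 83*(10 - 8 + 4/3) = 83*(10/3) = 830/3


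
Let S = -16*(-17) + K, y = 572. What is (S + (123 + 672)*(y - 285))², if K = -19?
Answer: 52174782724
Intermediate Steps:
S = 253 (S = -16*(-17) - 19 = 272 - 19 = 253)
(S + (123 + 672)*(y - 285))² = (253 + (123 + 672)*(572 - 285))² = (253 + 795*287)² = (253 + 228165)² = 228418² = 52174782724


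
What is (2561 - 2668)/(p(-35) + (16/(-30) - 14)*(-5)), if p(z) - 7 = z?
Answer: -321/134 ≈ -2.3955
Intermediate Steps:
p(z) = 7 + z
(2561 - 2668)/(p(-35) + (16/(-30) - 14)*(-5)) = (2561 - 2668)/((7 - 35) + (16/(-30) - 14)*(-5)) = -107/(-28 + (16*(-1/30) - 14)*(-5)) = -107/(-28 + (-8/15 - 14)*(-5)) = -107/(-28 - 218/15*(-5)) = -107/(-28 + 218/3) = -107/134/3 = -107*3/134 = -321/134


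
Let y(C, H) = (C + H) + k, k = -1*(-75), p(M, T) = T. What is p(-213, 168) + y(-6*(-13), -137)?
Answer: 184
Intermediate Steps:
k = 75
y(C, H) = 75 + C + H (y(C, H) = (C + H) + 75 = 75 + C + H)
p(-213, 168) + y(-6*(-13), -137) = 168 + (75 - 6*(-13) - 137) = 168 + (75 + 78 - 137) = 168 + 16 = 184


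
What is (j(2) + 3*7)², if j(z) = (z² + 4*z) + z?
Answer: 1225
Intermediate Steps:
j(z) = z² + 5*z
(j(2) + 3*7)² = (2*(5 + 2) + 3*7)² = (2*7 + 21)² = (14 + 21)² = 35² = 1225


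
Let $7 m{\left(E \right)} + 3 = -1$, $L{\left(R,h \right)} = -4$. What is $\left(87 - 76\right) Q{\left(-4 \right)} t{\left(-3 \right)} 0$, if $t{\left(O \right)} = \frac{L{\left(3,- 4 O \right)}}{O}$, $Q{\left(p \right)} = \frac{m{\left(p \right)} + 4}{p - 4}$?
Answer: $0$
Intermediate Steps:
$m{\left(E \right)} = - \frac{4}{7}$ ($m{\left(E \right)} = - \frac{3}{7} + \frac{1}{7} \left(-1\right) = - \frac{3}{7} - \frac{1}{7} = - \frac{4}{7}$)
$Q{\left(p \right)} = \frac{24}{7 \left(-4 + p\right)}$ ($Q{\left(p \right)} = \frac{- \frac{4}{7} + 4}{p - 4} = \frac{24}{7 \left(-4 + p\right)}$)
$t{\left(O \right)} = - \frac{4}{O}$
$\left(87 - 76\right) Q{\left(-4 \right)} t{\left(-3 \right)} 0 = \left(87 - 76\right) \frac{24}{7 \left(-4 - 4\right)} \left(- \frac{4}{-3}\right) 0 = 11 \frac{24}{7 \left(-8\right)} \left(\left(-4\right) \left(- \frac{1}{3}\right)\right) 0 = 11 \cdot \frac{24}{7} \left(- \frac{1}{8}\right) \frac{4}{3} \cdot 0 = 11 \left(- \frac{3}{7}\right) \frac{4}{3} \cdot 0 = 11 \left(\left(- \frac{4}{7}\right) 0\right) = 11 \cdot 0 = 0$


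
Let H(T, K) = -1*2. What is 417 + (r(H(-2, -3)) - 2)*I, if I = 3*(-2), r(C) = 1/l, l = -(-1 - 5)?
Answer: 428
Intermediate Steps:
l = 6 (l = -1*(-6) = 6)
H(T, K) = -2
r(C) = 1/6
I = -6
417 + (r(H(-2, -3)) - 2)*I = 417 + (1/6 - 2)*(-6) = 417 - 11/6*(-6) = 417 + 11 = 428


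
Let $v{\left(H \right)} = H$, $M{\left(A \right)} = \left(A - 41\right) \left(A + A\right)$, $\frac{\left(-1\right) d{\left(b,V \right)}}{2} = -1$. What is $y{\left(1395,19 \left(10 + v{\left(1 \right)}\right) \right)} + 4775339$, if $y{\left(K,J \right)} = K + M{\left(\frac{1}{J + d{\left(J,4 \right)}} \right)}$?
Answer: $\frac{212664957114}{44521} \approx 4.7767 \cdot 10^{6}$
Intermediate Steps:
$d{\left(b,V \right)} = 2$ ($d{\left(b,V \right)} = \left(-2\right) \left(-1\right) = 2$)
$M{\left(A \right)} = 2 A \left(-41 + A\right)$ ($M{\left(A \right)} = \left(-41 + A\right) 2 A = 2 A \left(-41 + A\right)$)
$y{\left(K,J \right)} = K + \frac{2 \left(-41 + \frac{1}{2 + J}\right)}{2 + J}$ ($y{\left(K,J \right)} = K + \frac{2 \left(-41 + \frac{1}{J + 2}\right)}{J + 2} = K + \frac{2 \left(-41 + \frac{1}{2 + J}\right)}{2 + J}$)
$y{\left(1395,19 \left(10 + v{\left(1 \right)}\right) \right)} + 4775339 = \frac{-162 - 82 \cdot 19 \left(10 + 1\right) + 1395 \left(2 + 19 \left(10 + 1\right)\right)^{2}}{\left(2 + 19 \left(10 + 1\right)\right)^{2}} + 4775339 = \frac{-162 - 82 \cdot 19 \cdot 11 + 1395 \left(2 + 19 \cdot 11\right)^{2}}{\left(2 + 19 \cdot 11\right)^{2}} + 4775339 = \frac{-162 - 17138 + 1395 \left(2 + 209\right)^{2}}{\left(2 + 209\right)^{2}} + 4775339 = \frac{-162 - 17138 + 1395 \cdot 211^{2}}{44521} + 4775339 = \frac{-162 - 17138 + 1395 \cdot 44521}{44521} + 4775339 = \frac{-162 - 17138 + 62106795}{44521} + 4775339 = \frac{1}{44521} \cdot 62089495 + 4775339 = \frac{62089495}{44521} + 4775339 = \frac{212664957114}{44521}$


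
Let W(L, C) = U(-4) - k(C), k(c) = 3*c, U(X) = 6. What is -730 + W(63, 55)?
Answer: -889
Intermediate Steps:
W(L, C) = 6 - 3*C
-730 + W(63, 55) = -730 + (6 - 3*55) = -730 + (6 - 165) = -730 - 159 = -889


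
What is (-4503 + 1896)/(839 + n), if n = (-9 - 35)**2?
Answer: -869/925 ≈ -0.93946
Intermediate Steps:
n = 1936 (n = (-44)**2 = 1936)
(-4503 + 1896)/(839 + n) = (-4503 + 1896)/(839 + 1936) = -2607/2775 = -2607*1/2775 = -869/925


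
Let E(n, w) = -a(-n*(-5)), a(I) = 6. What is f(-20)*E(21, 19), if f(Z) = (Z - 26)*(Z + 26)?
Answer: 1656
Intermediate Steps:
f(Z) = (-26 + Z)*(26 + Z)
E(n, w) = -6 (E(n, w) = -1*6 = -6)
f(-20)*E(21, 19) = (-676 + (-20)²)*(-6) = (-676 + 400)*(-6) = -276*(-6) = 1656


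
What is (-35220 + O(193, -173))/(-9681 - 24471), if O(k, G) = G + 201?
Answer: 4399/4269 ≈ 1.0305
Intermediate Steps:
O(k, G) = 201 + G
(-35220 + O(193, -173))/(-9681 - 24471) = (-35220 + (201 - 173))/(-9681 - 24471) = (-35220 + 28)/(-34152) = -35192*(-1/34152) = 4399/4269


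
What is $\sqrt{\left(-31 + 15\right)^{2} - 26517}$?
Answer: $i \sqrt{26261} \approx 162.05 i$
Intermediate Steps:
$\sqrt{\left(-31 + 15\right)^{2} - 26517} = \sqrt{\left(-16\right)^{2} - 26517} = \sqrt{256 - 26517} = \sqrt{-26261} = i \sqrt{26261}$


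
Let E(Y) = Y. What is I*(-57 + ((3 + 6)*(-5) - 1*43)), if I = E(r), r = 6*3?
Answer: -2610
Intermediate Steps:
r = 18
I = 18
I*(-57 + ((3 + 6)*(-5) - 1*43)) = 18*(-57 + ((3 + 6)*(-5) - 1*43)) = 18*(-57 + (9*(-5) - 43)) = 18*(-57 + (-45 - 43)) = 18*(-57 - 88) = 18*(-145) = -2610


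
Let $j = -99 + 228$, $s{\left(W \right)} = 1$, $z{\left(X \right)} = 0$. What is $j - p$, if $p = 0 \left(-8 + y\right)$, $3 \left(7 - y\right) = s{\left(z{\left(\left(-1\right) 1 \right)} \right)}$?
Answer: $129$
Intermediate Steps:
$y = \frac{20}{3}$ ($y = 7 - \frac{1}{3} = \frac{20}{3} \approx 6.6667$)
$j = 129$
$p = 0$ ($p = 0 \left(-8 + \frac{20}{3}\right) = 0 \left(- \frac{4}{3}\right) = 0$)
$j - p = 129 - 0 = 129 + 0 = 129$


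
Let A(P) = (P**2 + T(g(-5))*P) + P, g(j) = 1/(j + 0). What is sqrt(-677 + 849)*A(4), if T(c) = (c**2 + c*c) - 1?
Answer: 816*sqrt(43)/25 ≈ 214.03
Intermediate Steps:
g(j) = 1/j
T(c) = -1 + 2*c**2 (T(c) = (c**2 + c**2) - 1 = 2*c**2 - 1 = -1 + 2*c**2)
A(P) = P**2 + 2*P/25 (A(P) = (P**2 + (-1 + 2*(1/(-5))**2)*P) + P = (P**2 + (-1 + 2*(-1/5)**2)*P) + P = (P**2 + (-1 + 2*(1/25))*P) + P = (P**2 + (-1 + 2/25)*P) + P = (P**2 - 23*P/25) + P = P**2 + 2*P/25)
sqrt(-677 + 849)*A(4) = sqrt(-677 + 849)*((1/25)*4*(2 + 25*4)) = sqrt(172)*((1/25)*4*(2 + 100)) = (2*sqrt(43))*((1/25)*4*102) = (2*sqrt(43))*(408/25) = 816*sqrt(43)/25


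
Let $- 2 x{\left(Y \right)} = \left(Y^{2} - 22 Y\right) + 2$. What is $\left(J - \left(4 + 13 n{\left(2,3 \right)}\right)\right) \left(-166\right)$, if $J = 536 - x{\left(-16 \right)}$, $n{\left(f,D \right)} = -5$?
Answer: $-149732$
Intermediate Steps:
$x{\left(Y \right)} = -1 + 11 Y - \frac{Y^{2}}{2}$ ($x{\left(Y \right)} = - \frac{\left(Y^{2} - 22 Y\right) + 2}{2} = - \frac{2 + Y^{2} - 22 Y}{2} = -1 + 11 Y - \frac{Y^{2}}{2}$)
$J = 841$ ($J = 536 - \left(-1 + 11 \left(-16\right) - \frac{\left(-16\right)^{2}}{2}\right) = 536 - \left(-1 - 176 - 128\right) = 536 - -305 = 536 + 305 = 841$)
$\left(J - \left(4 + 13 n{\left(2,3 \right)}\right)\right) \left(-166\right) = \left(841 - -61\right) \left(-166\right) = \left(841 + \left(65 - 4\right)\right) \left(-166\right) = \left(841 + 61\right) \left(-166\right) = 902 \left(-166\right) = -149732$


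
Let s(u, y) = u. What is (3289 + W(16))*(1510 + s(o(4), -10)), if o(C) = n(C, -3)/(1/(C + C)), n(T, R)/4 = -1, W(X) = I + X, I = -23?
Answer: 4850796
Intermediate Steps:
W(X) = -23 + X
n(T, R) = -4 (n(T, R) = 4*(-1) = -4)
o(C) = -8*C
(3289 + W(16))*(1510 + s(o(4), -10)) = (3289 + (-23 + 16))*(1510 - 8*4) = (3289 - 7)*(1510 - 32) = 3282*1478 = 4850796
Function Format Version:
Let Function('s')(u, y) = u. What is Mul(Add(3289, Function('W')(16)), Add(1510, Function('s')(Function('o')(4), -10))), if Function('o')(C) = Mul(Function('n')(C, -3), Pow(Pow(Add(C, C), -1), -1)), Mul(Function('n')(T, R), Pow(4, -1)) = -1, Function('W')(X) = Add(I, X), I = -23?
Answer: 4850796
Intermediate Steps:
Function('W')(X) = Add(-23, X)
Function('n')(T, R) = -4 (Function('n')(T, R) = Mul(4, -1) = -4)
Function('o')(C) = Mul(-8, C) (Function('o')(C) = Mul(-4, Pow(Pow(Add(C, C), -1), -1)) = Mul(-4, Pow(Pow(Mul(2, C), -1), -1)) = Mul(-4, Pow(Mul(Rational(1, 2), Pow(C, -1)), -1)) = Mul(-4, Mul(2, C)) = Mul(-8, C))
Mul(Add(3289, Function('W')(16)), Add(1510, Function('s')(Function('o')(4), -10))) = Mul(Add(3289, Add(-23, 16)), Add(1510, Mul(-8, 4))) = Mul(Add(3289, -7), Add(1510, -32)) = Mul(3282, 1478) = 4850796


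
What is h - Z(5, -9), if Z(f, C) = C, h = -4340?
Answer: -4331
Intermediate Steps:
h - Z(5, -9) = -4340 - 1*(-9) = -4340 + 9 = -4331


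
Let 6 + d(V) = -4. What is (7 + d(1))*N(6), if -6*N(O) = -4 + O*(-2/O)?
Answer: -3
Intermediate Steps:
d(V) = -10 (d(V) = -6 - 4 = -10)
N(O) = 1 (N(O) = -(-4 + O*(-2/O))/6 = -(-4 - 2)/6 = -1/6*(-6) = 1)
(7 + d(1))*N(6) = (7 - 10)*1 = -3*1 = -3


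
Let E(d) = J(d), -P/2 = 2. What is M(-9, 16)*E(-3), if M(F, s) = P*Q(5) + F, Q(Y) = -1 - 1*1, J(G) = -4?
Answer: 4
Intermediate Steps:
P = -4 (P = -2*2 = -4)
E(d) = -4
Q(Y) = -2 (Q(Y) = -1 - 1 = -2)
M(F, s) = 8 + F (M(F, s) = -4*(-2) + F = 8 + F)
M(-9, 16)*E(-3) = (8 - 9)*(-4) = -1*(-4) = 4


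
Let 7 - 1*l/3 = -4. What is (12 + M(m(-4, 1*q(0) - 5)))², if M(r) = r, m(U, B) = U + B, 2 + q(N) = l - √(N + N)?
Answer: 1156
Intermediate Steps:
l = 33 (l = 21 - 3*(-4) = 21 + 12 = 33)
q(N) = 31 - √2*√N (q(N) = -2 + (33 - √(N + N)) = -2 + (33 - √(2*N)) = -2 + (33 - √2*√N) = 31 - √2*√N)
m(U, B) = B + U
(12 + M(m(-4, 1*q(0) - 5)))² = (12 + ((1*(31 - √2*√0) - 5) - 4))² = (12 + ((1*(31 - 1*√2*0) - 5) - 4))² = (12 + ((1*(31 + 0) - 5) - 4))² = (12 + ((1*31 - 5) - 4))² = (12 + ((31 - 5) - 4))² = (12 + (26 - 4))² = (12 + 22)² = 34² = 1156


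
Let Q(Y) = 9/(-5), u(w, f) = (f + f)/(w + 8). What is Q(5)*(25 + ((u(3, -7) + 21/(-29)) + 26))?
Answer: -140688/1595 ≈ -88.206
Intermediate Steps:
u(w, f) = 2*f/(8 + w) (u(w, f) = (2*f)/(8 + w) = 2*f/(8 + w))
Q(Y) = -9/5 (Q(Y) = 9*(-⅕) = -9/5)
Q(5)*(25 + ((u(3, -7) + 21/(-29)) + 26)) = -9*(25 + ((2*(-7)/(8 + 3) + 21/(-29)) + 26))/5 = -9*(25 + ((2*(-7)/11 + 21*(-1/29)) + 26))/5 = -9*(25 + ((2*(-7)*(1/11) - 21/29) + 26))/5 = -9*(25 + ((-14/11 - 21/29) + 26))/5 = -9*(25 + (-637/319 + 26))/5 = -9*(25 + 7657/319)/5 = -9/5*15632/319 = -140688/1595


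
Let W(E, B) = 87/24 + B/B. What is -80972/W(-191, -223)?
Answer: -647776/37 ≈ -17507.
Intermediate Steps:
W(E, B) = 37/8 (W(E, B) = 87*(1/24) + 1 = 29/8 + 1 = 37/8)
-80972/W(-191, -223) = -80972/37/8 = -80972*8/37 = -647776/37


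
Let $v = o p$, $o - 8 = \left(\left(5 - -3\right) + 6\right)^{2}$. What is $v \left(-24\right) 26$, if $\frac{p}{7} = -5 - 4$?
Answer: $8019648$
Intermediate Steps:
$p = -63$ ($p = 7 \left(-5 - 4\right) = 7 \left(-9\right) = -63$)
$o = 204$ ($o = 8 + \left(\left(5 - -3\right) + 6\right)^{2} = 8 + \left(\left(5 + 3\right) + 6\right)^{2} = 8 + \left(8 + 6\right)^{2} = 8 + 14^{2} = 8 + 196 = 204$)
$v = -12852$ ($v = 204 \left(-63\right) = -12852$)
$v \left(-24\right) 26 = \left(-12852\right) \left(-24\right) 26 = 308448 \cdot 26 = 8019648$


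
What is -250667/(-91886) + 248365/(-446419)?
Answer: 89081245083/41019656234 ≈ 2.1717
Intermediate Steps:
-250667/(-91886) + 248365/(-446419) = -250667*(-1/91886) + 248365*(-1/446419) = 250667/91886 - 248365/446419 = 89081245083/41019656234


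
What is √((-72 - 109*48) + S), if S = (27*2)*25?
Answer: I*√3954 ≈ 62.881*I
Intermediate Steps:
S = 1350 (S = 54*25 = 1350)
√((-72 - 109*48) + S) = √((-72 - 109*48) + 1350) = √((-72 - 5232) + 1350) = √(-5304 + 1350) = √(-3954) = I*√3954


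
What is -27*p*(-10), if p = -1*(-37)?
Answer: 9990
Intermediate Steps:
p = 37
-27*p*(-10) = -27*37*(-10) = -999*(-10) = 9990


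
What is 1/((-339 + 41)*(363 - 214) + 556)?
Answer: -1/43846 ≈ -2.2807e-5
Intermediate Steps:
1/((-339 + 41)*(363 - 214) + 556) = 1/(-298*149 + 556) = 1/(-44402 + 556) = 1/(-43846) = -1/43846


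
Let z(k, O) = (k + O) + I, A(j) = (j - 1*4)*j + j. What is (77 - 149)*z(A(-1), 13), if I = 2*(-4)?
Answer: -648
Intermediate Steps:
I = -8
A(j) = j + j*(-4 + j) (A(j) = (j - 4)*j + j = (-4 + j)*j + j = j*(-4 + j) + j = j + j*(-4 + j))
z(k, O) = -8 + O + k (z(k, O) = (k + O) - 8 = (O + k) - 8 = -8 + O + k)
(77 - 149)*z(A(-1), 13) = (77 - 149)*(-8 + 13 - (-3 - 1)) = -72*(-8 + 13 - 1*(-4)) = -72*(-8 + 13 + 4) = -72*9 = -648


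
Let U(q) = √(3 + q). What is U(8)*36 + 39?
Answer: 39 + 36*√11 ≈ 158.40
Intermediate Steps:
U(8)*36 + 39 = √(3 + 8)*36 + 39 = √11*36 + 39 = 36*√11 + 39 = 39 + 36*√11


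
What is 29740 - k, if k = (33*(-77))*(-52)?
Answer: -102392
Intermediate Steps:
k = 132132 (k = -2541*(-52) = 132132)
29740 - k = 29740 - 1*132132 = 29740 - 132132 = -102392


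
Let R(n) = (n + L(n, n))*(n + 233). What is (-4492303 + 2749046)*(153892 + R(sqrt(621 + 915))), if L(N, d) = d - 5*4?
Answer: -265505014128 - 12439881952*sqrt(6) ≈ -2.9598e+11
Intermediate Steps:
L(N, d) = -20 + d (L(N, d) = d - 20 = -20 + d)
R(n) = (-20 + 2*n)*(233 + n) (R(n) = (n + (-20 + n))*(n + 233) = (-20 + 2*n)*(233 + n))
(-4492303 + 2749046)*(153892 + R(sqrt(621 + 915))) = (-4492303 + 2749046)*(153892 + (-4660 + 2*(sqrt(621 + 915))**2 + 446*sqrt(621 + 915))) = -1743257*(153892 + (-4660 + 2*(sqrt(1536))**2 + 446*sqrt(1536))) = -1743257*(153892 + (-4660 + 2*(16*sqrt(6))**2 + 446*(16*sqrt(6)))) = -1743257*(153892 + (-4660 + 2*1536 + 7136*sqrt(6))) = -1743257*(153892 + (-4660 + 3072 + 7136*sqrt(6))) = -1743257*(153892 + (-1588 + 7136*sqrt(6))) = -1743257*(152304 + 7136*sqrt(6)) = -265505014128 - 12439881952*sqrt(6)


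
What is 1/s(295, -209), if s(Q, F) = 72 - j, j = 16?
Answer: 1/56 ≈ 0.017857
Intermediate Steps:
s(Q, F) = 56 (s(Q, F) = 72 - 1*16 = 72 - 16 = 56)
1/s(295, -209) = 1/56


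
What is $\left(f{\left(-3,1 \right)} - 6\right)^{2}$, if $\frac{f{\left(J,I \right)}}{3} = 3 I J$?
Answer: $1089$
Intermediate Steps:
$f{\left(J,I \right)} = 9 I J$ ($f{\left(J,I \right)} = 3 \cdot 3 I J = 9 I J$)
$\left(f{\left(-3,1 \right)} - 6\right)^{2} = \left(9 \cdot 1 \left(-3\right) - 6\right)^{2} = \left(-27 - 6\right)^{2} = \left(-33\right)^{2} = 1089$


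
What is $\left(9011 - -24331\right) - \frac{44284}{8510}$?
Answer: $\frac{141848068}{4255} \approx 33337.0$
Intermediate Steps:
$\left(9011 - -24331\right) - \frac{44284}{8510} = \left(9011 + 24331\right) - 44284 \cdot \frac{1}{8510} = 33342 - \frac{22142}{4255} = \frac{141848068}{4255}$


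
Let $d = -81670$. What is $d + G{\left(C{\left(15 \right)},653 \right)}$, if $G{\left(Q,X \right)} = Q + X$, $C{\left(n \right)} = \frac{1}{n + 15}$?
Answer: $- \frac{2430509}{30} \approx -81017.0$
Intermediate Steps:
$C{\left(n \right)} = \frac{1}{15 + n}$
$d + G{\left(C{\left(15 \right)},653 \right)} = -81670 + \left(\frac{1}{15 + 15} + 653\right) = -81670 + \left(\frac{1}{30} + 653\right) = -81670 + \frac{19591}{30} = - \frac{2430509}{30}$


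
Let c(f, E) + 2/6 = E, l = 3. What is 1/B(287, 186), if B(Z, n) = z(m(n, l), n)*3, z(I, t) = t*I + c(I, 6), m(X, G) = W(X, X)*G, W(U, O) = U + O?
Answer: 1/622745 ≈ 1.6058e-6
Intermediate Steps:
c(f, E) = -⅓ + E
W(U, O) = O + U
m(X, G) = 2*G*X (m(X, G) = (X + X)*G = (2*X)*G = 2*G*X)
z(I, t) = 17/3 + I*t (z(I, t) = t*I + (-⅓ + 6) = I*t + 17/3 = 17/3 + I*t)
B(Z, n) = 17 + 18*n² (B(Z, n) = (17/3 + (2*3*n)*n)*3 = (17/3 + (6*n)*n)*3 = (17/3 + 6*n²)*3 = 17 + 18*n²)
1/B(287, 186) = 1/(17 + 18*186²) = 1/(17 + 18*34596) = 1/(17 + 622728) = 1/622745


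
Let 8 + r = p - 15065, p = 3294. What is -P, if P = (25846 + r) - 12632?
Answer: -1435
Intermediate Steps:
r = -11779 (r = -8 + (3294 - 15065) = -8 - 11771 = -11779)
P = 1435 (P = (25846 - 11779) - 12632 = 14067 - 12632 = 1435)
-P = -1*1435 = -1435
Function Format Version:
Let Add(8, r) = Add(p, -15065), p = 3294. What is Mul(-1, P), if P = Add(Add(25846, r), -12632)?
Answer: -1435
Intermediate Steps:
r = -11779 (r = Add(-8, Add(3294, -15065)) = Add(-8, -11771) = -11779)
P = 1435 (P = Add(Add(25846, -11779), -12632) = Add(14067, -12632) = 1435)
Mul(-1, P) = Mul(-1, 1435) = -1435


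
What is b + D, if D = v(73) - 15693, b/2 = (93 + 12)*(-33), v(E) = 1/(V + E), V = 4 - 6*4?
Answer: -1199018/53 ≈ -22623.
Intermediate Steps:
V = -20 (V = 4 - 24 = -20)
v(E) = 1/(-20 + E)
b = -6930 (b = 2*((93 + 12)*(-33)) = 2*(105*(-33)) = 2*(-3465) = -6930)
D = -831728/53 (D = 1/(-20 + 73) - 15693 = 1/53 - 15693 = -831728/53 ≈ -15693.)
b + D = -6930 - 831728/53 = -1199018/53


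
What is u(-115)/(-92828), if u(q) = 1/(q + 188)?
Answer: -1/6776444 ≈ -1.4757e-7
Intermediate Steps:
u(q) = 1/(188 + q)
u(-115)/(-92828) = 1/((188 - 115)*(-92828)) = -1/92828/73 = (1/73)*(-1/92828) = -1/6776444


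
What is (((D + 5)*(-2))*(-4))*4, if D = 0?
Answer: 160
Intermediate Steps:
(((D + 5)*(-2))*(-4))*4 = (((0 + 5)*(-2))*(-4))*4 = ((5*(-2))*(-4))*4 = -10*(-4)*4 = 40*4 = 160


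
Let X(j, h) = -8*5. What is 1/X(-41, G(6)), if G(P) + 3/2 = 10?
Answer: -1/40 ≈ -0.025000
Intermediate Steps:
G(P) = 17/2 (G(P) = -3/2 + 10 = 17/2)
X(j, h) = -40
1/X(-41, G(6)) = 1/(-40) = -1/40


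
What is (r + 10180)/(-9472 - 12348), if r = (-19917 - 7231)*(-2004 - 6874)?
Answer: -60257531/5455 ≈ -11046.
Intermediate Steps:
r = 241019944 (r = -27148*(-8878) = 241019944)
(r + 10180)/(-9472 - 12348) = (241019944 + 10180)/(-9472 - 12348) = 241030124/(-21820) = 241030124*(-1/21820) = -60257531/5455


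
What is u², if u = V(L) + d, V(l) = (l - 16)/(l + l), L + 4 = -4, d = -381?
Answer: 576081/4 ≈ 1.4402e+5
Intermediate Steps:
L = -8 (L = -4 - 4 = -8)
V(l) = (-16 + l)/(2*l) (V(l) = (-16 + l)/((2*l)) = (-16 + l)*(1/(2*l)) = (-16 + l)/(2*l))
u = -759/2 (u = (½)*(-16 - 8)/(-8) - 381 = (½)*(-⅛)*(-24) - 381 = 3/2 - 381 = -759/2 ≈ -379.50)
u² = (-759/2)² = 576081/4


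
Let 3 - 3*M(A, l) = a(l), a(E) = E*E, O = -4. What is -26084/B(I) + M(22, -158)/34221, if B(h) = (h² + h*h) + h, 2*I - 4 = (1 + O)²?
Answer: -2680133143/9342333 ≈ -286.88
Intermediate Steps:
I = 13/2 (I = 2 + (1 - 4)²/2 = 2 + (½)*(-3)² = 2 + (½)*9 = 2 + 9/2 = 13/2 ≈ 6.5000)
B(h) = h + 2*h² (B(h) = (h² + h²) + h = 2*h² + h = h + 2*h²)
a(E) = E²
M(A, l) = 1 - l²/3
-26084/B(I) + M(22, -158)/34221 = -26084*2/(13*(1 + 2*(13/2))) + (1 - ⅓*(-158)²)/34221 = -26084*2/(13*(1 + 13)) + (1 - ⅓*24964)*(1/34221) = -26084/((13/2)*14) + (1 - 24964/3)*(1/34221) = -26084/91 - 24961/3*1/34221 = -26084*1/91 - 24961/102663 = -26084/91 - 24961/102663 = -2680133143/9342333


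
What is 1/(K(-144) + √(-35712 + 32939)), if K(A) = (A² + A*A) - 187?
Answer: 41285/1704453998 - I*√2773/1704453998 ≈ 2.4222e-5 - 3.0895e-8*I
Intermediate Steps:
K(A) = -187 + 2*A² (K(A) = (A² + A²) - 187 = 2*A² - 187 = -187 + 2*A²)
1/(K(-144) + √(-35712 + 32939)) = 1/((-187 + 2*(-144)²) + √(-35712 + 32939)) = 1/((-187 + 2*20736) + √(-2773)) = 1/((-187 + 41472) + I*√2773) = 1/(41285 + I*√2773)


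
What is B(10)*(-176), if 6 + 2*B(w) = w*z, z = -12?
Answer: 11088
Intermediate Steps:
B(w) = -3 - 6*w (B(w) = -3 + (w*(-12))/2 = -3 + (-12*w)/2 = -3 - 6*w)
B(10)*(-176) = (-3 - 6*10)*(-176) = (-3 - 60)*(-176) = -63*(-176) = 11088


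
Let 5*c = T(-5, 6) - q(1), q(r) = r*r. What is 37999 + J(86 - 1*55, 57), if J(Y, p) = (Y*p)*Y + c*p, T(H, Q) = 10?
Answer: 464393/5 ≈ 92879.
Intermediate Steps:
q(r) = r²
c = 9/5 (c = (10 - 1*1²)/5 = (10 - 1*1)/5 = (10 - 1)/5 = (⅕)*9 = 9/5 ≈ 1.8000)
J(Y, p) = 9*p/5 + p*Y² (J(Y, p) = (Y*p)*Y + 9*p/5 = p*Y² + 9*p/5 = 9*p/5 + p*Y²)
37999 + J(86 - 1*55, 57) = 37999 + (⅕)*57*(9 + 5*(86 - 1*55)²) = 37999 + (⅕)*57*(9 + 5*(86 - 55)²) = 37999 + (⅕)*57*(9 + 5*31²) = 37999 + (⅕)*57*(9 + 5*961) = 37999 + (⅕)*57*(9 + 4805) = 37999 + (⅕)*57*4814 = 37999 + 274398/5 = 464393/5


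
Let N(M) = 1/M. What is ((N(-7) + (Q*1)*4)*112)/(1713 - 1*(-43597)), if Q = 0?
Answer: -8/22655 ≈ -0.00035312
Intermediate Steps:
((N(-7) + (Q*1)*4)*112)/(1713 - 1*(-43597)) = ((1/(-7) + (0*1)*4)*112)/(1713 - 1*(-43597)) = ((-⅐ + 0*4)*112)/(1713 + 43597) = ((-⅐ + 0)*112)/45310 = -⅐*112*(1/45310) = -16*1/45310 = -8/22655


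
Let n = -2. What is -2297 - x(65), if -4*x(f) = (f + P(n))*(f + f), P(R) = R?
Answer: -499/2 ≈ -249.50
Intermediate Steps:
x(f) = -f*(-2 + f)/2 (x(f) = -(f - 2)*(f + f)/4 = -(-2 + f)*2*f/4 = -f*(-2 + f)/2)
-2297 - x(65) = -2297 - 65*(2 - 1*65)/2 = -2297 - 65*(2 - 65)/2 = -2297 - 65*(-63)/2 = -2297 - 1*(-4095/2) = -2297 + 4095/2 = -499/2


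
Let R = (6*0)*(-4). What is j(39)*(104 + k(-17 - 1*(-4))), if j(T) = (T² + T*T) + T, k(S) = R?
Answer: 320424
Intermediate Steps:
R = 0 (R = 0*(-4) = 0)
k(S) = 0
j(T) = T + 2*T² (j(T) = (T² + T²) + T = 2*T² + T = T + 2*T²)
j(39)*(104 + k(-17 - 1*(-4))) = (39*(1 + 2*39))*(104 + 0) = (39*(1 + 78))*104 = (39*79)*104 = 3081*104 = 320424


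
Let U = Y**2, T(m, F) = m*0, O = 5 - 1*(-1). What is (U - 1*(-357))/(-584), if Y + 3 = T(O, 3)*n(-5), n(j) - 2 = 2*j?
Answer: -183/292 ≈ -0.62671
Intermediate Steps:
n(j) = 2 + 2*j
O = 6 (O = 5 + 1 = 6)
T(m, F) = 0
Y = -3 (Y = -3 + 0*(2 + 2*(-5)) = -3 + 0*(2 - 10) = -3 + 0*(-8) = -3 + 0 = -3)
U = 9 (U = (-3)**2 = 9)
(U - 1*(-357))/(-584) = (9 - 1*(-357))/(-584) = (9 + 357)*(-1/584) = 366*(-1/584) = -183/292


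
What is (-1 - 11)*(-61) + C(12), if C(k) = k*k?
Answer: 876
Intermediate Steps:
C(k) = k²
(-1 - 11)*(-61) + C(12) = (-1 - 11)*(-61) + 12² = -12*(-61) + 144 = 732 + 144 = 876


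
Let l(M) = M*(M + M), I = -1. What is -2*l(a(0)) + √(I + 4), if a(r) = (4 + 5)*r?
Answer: √3 ≈ 1.7320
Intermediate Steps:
a(r) = 9*r
l(M) = 2*M² (l(M) = M*(2*M) = 2*M²)
-2*l(a(0)) + √(I + 4) = -4*(9*0)² + √(-1 + 4) = -4*0² + √3 = -4*0 + √3 = -2*0 + √3 = 0 + √3 = √3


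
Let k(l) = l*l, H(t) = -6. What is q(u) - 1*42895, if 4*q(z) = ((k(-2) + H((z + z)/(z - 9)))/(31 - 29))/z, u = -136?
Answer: -23334879/544 ≈ -42895.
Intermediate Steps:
k(l) = l**2
q(z) = -1/(4*z) (q(z) = ((((-2)**2 - 6)/(31 - 29))/z)/4 = (((4 - 6)/2)/z)/4 = ((-2*1/2)/z)/4 = (-1/z)/4 = -1/(4*z))
q(u) - 1*42895 = -1/4/(-136) - 1*42895 = -1/4*(-1/136) - 42895 = 1/544 - 42895 = -23334879/544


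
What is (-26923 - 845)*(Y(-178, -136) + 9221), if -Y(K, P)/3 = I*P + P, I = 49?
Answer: -822515928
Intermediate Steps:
Y(K, P) = -150*P (Y(K, P) = -3*(49*P + P) = -150*P)
(-26923 - 845)*(Y(-178, -136) + 9221) = (-26923 - 845)*(-150*(-136) + 9221) = -27768*(20400 + 9221) = -27768*29621 = -822515928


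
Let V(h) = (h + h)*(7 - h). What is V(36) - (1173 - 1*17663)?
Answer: 14402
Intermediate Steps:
V(h) = 2*h*(7 - h) (V(h) = (2*h)*(7 - h) = 2*h*(7 - h))
V(36) - (1173 - 1*17663) = 2*36*(7 - 1*36) - (1173 - 1*17663) = 2*36*(7 - 36) - (1173 - 17663) = 2*36*(-29) - 1*(-16490) = -2088 + 16490 = 14402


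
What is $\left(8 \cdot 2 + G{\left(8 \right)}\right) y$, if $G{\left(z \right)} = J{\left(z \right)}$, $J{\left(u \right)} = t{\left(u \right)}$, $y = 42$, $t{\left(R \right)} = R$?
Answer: $1008$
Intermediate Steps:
$J{\left(u \right)} = u$
$G{\left(z \right)} = z$
$\left(8 \cdot 2 + G{\left(8 \right)}\right) y = \left(8 \cdot 2 + 8\right) 42 = \left(16 + 8\right) 42 = 24 \cdot 42 = 1008$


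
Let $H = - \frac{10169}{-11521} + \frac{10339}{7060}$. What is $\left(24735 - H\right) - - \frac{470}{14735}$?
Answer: $\frac{5928519822345367}{239703852220} \approx 24733.0$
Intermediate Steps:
$H = \frac{190908759}{81338260}$ ($H = \left(-10169\right) \left(- \frac{1}{11521}\right) + 10339 \cdot \frac{1}{7060} = \frac{10169}{11521} + \frac{10339}{7060} = \frac{190908759}{81338260} \approx 2.3471$)
$\left(24735 - H\right) - - \frac{470}{14735} = \left(24735 - \frac{190908759}{81338260}\right) - - \frac{470}{14735} = \left(24735 - \frac{190908759}{81338260}\right) - \left(-470\right) \frac{1}{14735} = \frac{2011710952341}{81338260} - - \frac{94}{2947} = \frac{2011710952341}{81338260} + \frac{94}{2947} = \frac{5928519822345367}{239703852220}$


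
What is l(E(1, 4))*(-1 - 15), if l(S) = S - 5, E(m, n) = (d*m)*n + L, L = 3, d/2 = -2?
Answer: 288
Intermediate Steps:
d = -4 (d = 2*(-2) = -4)
E(m, n) = 3 - 4*m*n (E(m, n) = (-4*m)*n + 3 = -4*m*n + 3 = 3 - 4*m*n)
l(S) = -5 + S
l(E(1, 4))*(-1 - 15) = (-5 + (3 - 4*1*4))*(-1 - 15) = (-5 + (3 - 16))*(-16) = (-5 - 13)*(-16) = -18*(-16) = 288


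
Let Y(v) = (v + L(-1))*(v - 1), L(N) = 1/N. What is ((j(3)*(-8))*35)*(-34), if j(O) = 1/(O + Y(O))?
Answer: 1360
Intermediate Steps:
Y(v) = (-1 + v)² (Y(v) = (v + 1/(-1))*(v - 1) = (v - 1)*(-1 + v) = (-1 + v)*(-1 + v) = (-1 + v)²)
j(O) = 1/(1 + O² - O) (j(O) = 1/(O + (1 + O² - 2*O)) = 1/(1 + O² - O))
((j(3)*(-8))*35)*(-34) = ((-8/(1 + 3² - 1*3))*35)*(-34) = ((-8/(1 + 9 - 3))*35)*(-34) = ((-8/7)*35)*(-34) = (((⅐)*(-8))*35)*(-34) = -8/7*35*(-34) = -40*(-34) = 1360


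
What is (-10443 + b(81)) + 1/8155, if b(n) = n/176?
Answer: -14987968309/1435280 ≈ -10443.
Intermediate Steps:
b(n) = n/176 (b(n) = n*(1/176) = n/176)
(-10443 + b(81)) + 1/8155 = (-10443 + (1/176)*81) + 1/8155 = (-10443 + 81/176) + 1/8155 = -1837887/176 + 1/8155 = -14987968309/1435280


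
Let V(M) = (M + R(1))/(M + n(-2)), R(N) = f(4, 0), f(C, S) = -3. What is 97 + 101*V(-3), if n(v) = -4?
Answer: 1285/7 ≈ 183.57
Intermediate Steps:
R(N) = -3
V(M) = (-3 + M)/(-4 + M) (V(M) = (M - 3)/(M - 4) = (-3 + M)/(-4 + M))
97 + 101*V(-3) = 97 + 101*((-3 - 3)/(-4 - 3)) = 97 + 101*(-6/(-7)) = 97 + 101*(-⅐*(-6)) = 97 + 101*(6/7) = 97 + 606/7 = 1285/7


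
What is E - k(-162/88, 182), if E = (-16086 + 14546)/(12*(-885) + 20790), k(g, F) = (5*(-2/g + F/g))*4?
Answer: 662882/339 ≈ 1955.4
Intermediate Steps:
k(g, F) = -40/g + 20*F/g (k(g, F) = (-10/g + 5*F/g)*4 = -40/g + 20*F/g)
E = -154/1017 (E = -1540/(-10620 + 20790) = -1540/10170 = -1540*1/10170 = -154/1017 ≈ -0.15143)
E - k(-162/88, 182) = -154/1017 - 20*(-2 + 182)/((-162/88)) = -154/1017 - 20*180/((-162*1/88)) = -154/1017 - 20*180/(-81/44) = -154/1017 - 20*(-44)*180/81 = -154/1017 - 1*(-17600/9) = -154/1017 + 17600/9 = 662882/339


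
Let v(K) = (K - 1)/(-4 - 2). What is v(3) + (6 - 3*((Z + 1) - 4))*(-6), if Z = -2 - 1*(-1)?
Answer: -325/3 ≈ -108.33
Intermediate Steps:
v(K) = 1/6 - K/6 (v(K) = (-1 + K)/(-6) = (-1 + K)*(-1/6) = 1/6 - K/6)
Z = -1 (Z = -2 + 1 = -1)
v(3) + (6 - 3*((Z + 1) - 4))*(-6) = (1/6 - 1/6*3) + (6 - 3*((-1 + 1) - 4))*(-6) = (1/6 - 1/2) + (6 - 3*(0 - 4))*(-6) = -1/3 + (6 - 3*(-4))*(-6) = -1/3 + (6 + 12)*(-6) = -1/3 + 18*(-6) = -1/3 - 108 = -325/3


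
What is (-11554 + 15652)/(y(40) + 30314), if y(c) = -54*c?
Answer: 2049/14077 ≈ 0.14556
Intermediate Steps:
(-11554 + 15652)/(y(40) + 30314) = (-11554 + 15652)/(-54*40 + 30314) = 4098/(-2160 + 30314) = 4098/28154 = 4098*(1/28154) = 2049/14077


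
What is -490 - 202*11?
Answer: -2712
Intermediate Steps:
-490 - 202*11 = -490 - 2222 = -2712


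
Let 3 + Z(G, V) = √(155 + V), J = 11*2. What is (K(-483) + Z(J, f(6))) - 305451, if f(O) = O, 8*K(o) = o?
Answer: -2444115/8 + √161 ≈ -3.0550e+5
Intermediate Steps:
K(o) = o/8
J = 22
Z(G, V) = -3 + √(155 + V)
(K(-483) + Z(J, f(6))) - 305451 = ((⅛)*(-483) + (-3 + √(155 + 6))) - 305451 = (-483/8 + (-3 + √161)) - 305451 = (-507/8 + √161) - 305451 = -2444115/8 + √161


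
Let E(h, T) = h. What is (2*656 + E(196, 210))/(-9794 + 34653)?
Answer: 1508/24859 ≈ 0.060662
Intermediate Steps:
(2*656 + E(196, 210))/(-9794 + 34653) = (2*656 + 196)/(-9794 + 34653) = (1312 + 196)/24859 = 1508*(1/24859) = 1508/24859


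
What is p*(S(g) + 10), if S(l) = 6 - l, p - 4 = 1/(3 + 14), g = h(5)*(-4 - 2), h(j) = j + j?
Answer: 5244/17 ≈ 308.47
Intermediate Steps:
h(j) = 2*j
g = -60 (g = (2*5)*(-4 - 2) = 10*(-6) = -60)
p = 69/17 (p = 4 + 1/(3 + 14) = 4 + 1/17 = 69/17 ≈ 4.0588)
p*(S(g) + 10) = 69*((6 - 1*(-60)) + 10)/17 = 69*((6 + 60) + 10)/17 = 69*(66 + 10)/17 = (69/17)*76 = 5244/17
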